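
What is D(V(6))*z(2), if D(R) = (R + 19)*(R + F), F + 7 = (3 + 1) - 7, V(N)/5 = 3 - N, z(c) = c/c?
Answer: -100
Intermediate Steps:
z(c) = 1
V(N) = 15 - 5*N (V(N) = 5*(3 - N) = 15 - 5*N)
F = -10 (F = -7 + ((3 + 1) - 7) = -7 + (4 - 7) = -7 - 3 = -10)
D(R) = (-10 + R)*(19 + R) (D(R) = (R + 19)*(R - 10) = (19 + R)*(-10 + R) = (-10 + R)*(19 + R))
D(V(6))*z(2) = (-190 + (15 - 5*6)² + 9*(15 - 5*6))*1 = (-190 + (15 - 30)² + 9*(15 - 30))*1 = (-190 + (-15)² + 9*(-15))*1 = (-190 + 225 - 135)*1 = -100*1 = -100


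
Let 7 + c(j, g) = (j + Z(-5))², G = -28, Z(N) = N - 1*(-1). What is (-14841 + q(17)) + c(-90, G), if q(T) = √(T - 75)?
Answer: -6012 + I*√58 ≈ -6012.0 + 7.6158*I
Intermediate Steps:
Z(N) = 1 + N (Z(N) = N + 1 = 1 + N)
c(j, g) = -7 + (-4 + j)² (c(j, g) = -7 + (j + (1 - 5))² = -7 + (j - 4)² = -7 + (-4 + j)²)
q(T) = √(-75 + T)
(-14841 + q(17)) + c(-90, G) = (-14841 + √(-75 + 17)) + (-7 + (-4 - 90)²) = (-14841 + √(-58)) + (-7 + (-94)²) = (-14841 + I*√58) + (-7 + 8836) = (-14841 + I*√58) + 8829 = -6012 + I*√58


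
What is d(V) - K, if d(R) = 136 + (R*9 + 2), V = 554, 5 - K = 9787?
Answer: 14906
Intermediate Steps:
K = -9782 (K = 5 - 1*9787 = 5 - 9787 = -9782)
d(R) = 138 + 9*R (d(R) = 136 + (9*R + 2) = 136 + (2 + 9*R) = 138 + 9*R)
d(V) - K = (138 + 9*554) - 1*(-9782) = (138 + 4986) + 9782 = 5124 + 9782 = 14906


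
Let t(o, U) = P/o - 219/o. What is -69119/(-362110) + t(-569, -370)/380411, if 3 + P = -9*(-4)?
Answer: 14961141632681/78380106882490 ≈ 0.19088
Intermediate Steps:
P = 33 (P = -3 - 9*(-4) = -3 + 36 = 33)
t(o, U) = -186/o (t(o, U) = 33/o - 219/o = -186/o)
-69119/(-362110) + t(-569, -370)/380411 = -69119/(-362110) - 186/(-569)/380411 = -69119*(-1/362110) - 186*(-1/569)*(1/380411) = 69119/362110 + (186/569)*(1/380411) = 69119/362110 + 186/216453859 = 14961141632681/78380106882490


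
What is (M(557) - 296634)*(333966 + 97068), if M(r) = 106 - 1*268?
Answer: -127929167064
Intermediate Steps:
M(r) = -162 (M(r) = 106 - 268 = -162)
(M(557) - 296634)*(333966 + 97068) = (-162 - 296634)*(333966 + 97068) = -296796*431034 = -127929167064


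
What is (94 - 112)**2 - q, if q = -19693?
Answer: 20017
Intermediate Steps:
(94 - 112)**2 - q = (94 - 112)**2 - 1*(-19693) = (-18)**2 + 19693 = 324 + 19693 = 20017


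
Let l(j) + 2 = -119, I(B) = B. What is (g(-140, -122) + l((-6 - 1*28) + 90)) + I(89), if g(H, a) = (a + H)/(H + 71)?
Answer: -1946/69 ≈ -28.203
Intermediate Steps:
g(H, a) = (H + a)/(71 + H)
l(j) = -121 (l(j) = -2 - 119 = -121)
(g(-140, -122) + l((-6 - 1*28) + 90)) + I(89) = ((-140 - 122)/(71 - 140) - 121) + 89 = (-262/(-69) - 121) + 89 = (-1/69*(-262) - 121) + 89 = (262/69 - 121) + 89 = -8087/69 + 89 = -1946/69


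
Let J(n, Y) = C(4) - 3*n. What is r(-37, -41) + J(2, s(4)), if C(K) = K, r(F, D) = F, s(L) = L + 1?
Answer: -39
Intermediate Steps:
s(L) = 1 + L
J(n, Y) = 4 - 3*n
r(-37, -41) + J(2, s(4)) = -37 + (4 - 3*2) = -37 + (4 - 6) = -37 - 2 = -39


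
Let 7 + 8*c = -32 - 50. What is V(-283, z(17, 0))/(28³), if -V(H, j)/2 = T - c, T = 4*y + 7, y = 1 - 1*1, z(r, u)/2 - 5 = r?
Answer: -145/87808 ≈ -0.0016513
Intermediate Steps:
z(r, u) = 10 + 2*r
y = 0 (y = 1 - 1 = 0)
c = -89/8 (c = -7/8 + (-32 - 50)/8 = -7/8 + (⅛)*(-82) = -7/8 - 41/4 = -89/8 ≈ -11.125)
T = 7 (T = 4*0 + 7 = 0 + 7 = 7)
V(H, j) = -145/4 (V(H, j) = -2*(7 - 1*(-89/8)) = -2*(7 + 89/8) = -2*145/8 = -145/4)
V(-283, z(17, 0))/(28³) = -145/(4*(28³)) = -145/4/21952 = -145/4*1/21952 = -145/87808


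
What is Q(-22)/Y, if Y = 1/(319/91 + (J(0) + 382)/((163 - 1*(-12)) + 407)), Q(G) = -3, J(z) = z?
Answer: -110210/8827 ≈ -12.486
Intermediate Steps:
Y = 26481/110210 (Y = 1/(319/91 + (0 + 382)/((163 - 1*(-12)) + 407)) = 1/(319*(1/91) + 382/((163 + 12) + 407)) = 1/(319/91 + 382/(175 + 407)) = 1/(319/91 + 382/582) = 1/(319/91 + 382*(1/582)) = 1/(319/91 + 191/291) = 1/(110210/26481) = 26481/110210 ≈ 0.24028)
Q(-22)/Y = -3/26481/110210 = -3*110210/26481 = -110210/8827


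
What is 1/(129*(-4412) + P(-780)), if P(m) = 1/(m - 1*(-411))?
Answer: -369/210015613 ≈ -1.7570e-6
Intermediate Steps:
P(m) = 1/(411 + m) (P(m) = 1/(m + 411) = 1/(411 + m))
1/(129*(-4412) + P(-780)) = 1/(129*(-4412) + 1/(411 - 780)) = 1/(-569148 + 1/(-369)) = 1/(-569148 - 1/369) = 1/(-210015613/369) = -369/210015613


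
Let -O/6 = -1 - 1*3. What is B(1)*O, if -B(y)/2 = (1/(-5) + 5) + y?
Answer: -1392/5 ≈ -278.40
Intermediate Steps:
O = 24 (O = -6*(-1 - 1*3) = -6*(-1 - 3) = -6*(-4) = 24)
B(y) = -48/5 - 2*y (B(y) = -2*((1/(-5) + 5) + y) = -2*((-⅕ + 5) + y) = -2*(24/5 + y) = -48/5 - 2*y)
B(1)*O = (-48/5 - 2*1)*24 = (-48/5 - 2)*24 = -58/5*24 = -1392/5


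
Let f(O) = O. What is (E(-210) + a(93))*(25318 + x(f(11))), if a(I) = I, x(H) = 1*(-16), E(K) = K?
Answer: -2960334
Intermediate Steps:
x(H) = -16
(E(-210) + a(93))*(25318 + x(f(11))) = (-210 + 93)*(25318 - 16) = -117*25302 = -2960334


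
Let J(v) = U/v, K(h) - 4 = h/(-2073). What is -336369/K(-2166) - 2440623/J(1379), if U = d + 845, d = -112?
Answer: -3967640049823/851746 ≈ -4.6582e+6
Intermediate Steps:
K(h) = 4 - h/2073 (K(h) = 4 + h/(-2073) = 4 + h*(-1/2073) = 4 - h/2073)
U = 733 (U = -112 + 845 = 733)
J(v) = 733/v
-336369/K(-2166) - 2440623/J(1379) = -336369/(4 - 1/2073*(-2166)) - 2440623/(733/1379) = -336369/(4 + 722/691) - 2440623/(733*(1/1379)) = -336369/3486/691 - 2440623/733/1379 = -336369*691/3486 - 2440623*1379/733 = -77476993/1162 - 3365619117/733 = -3967640049823/851746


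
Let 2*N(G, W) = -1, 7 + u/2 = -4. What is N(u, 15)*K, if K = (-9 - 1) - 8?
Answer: 9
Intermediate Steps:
u = -22 (u = -14 + 2*(-4) = -14 - 8 = -22)
N(G, W) = -½ (N(G, W) = (½)*(-1) = -½)
K = -18 (K = -10 - 8 = -18)
N(u, 15)*K = -½*(-18) = 9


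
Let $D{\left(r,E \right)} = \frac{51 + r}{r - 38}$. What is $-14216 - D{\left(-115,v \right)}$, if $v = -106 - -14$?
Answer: $- \frac{2175112}{153} \approx -14216.0$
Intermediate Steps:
$v = -92$ ($v = -106 + 14 = -92$)
$D{\left(r,E \right)} = \frac{51 + r}{-38 + r}$
$-14216 - D{\left(-115,v \right)} = -14216 - \frac{51 - 115}{-38 - 115} = -14216 - \frac{1}{-153} \left(-64\right) = -14216 - \left(- \frac{1}{153}\right) \left(-64\right) = -14216 - \frac{64}{153} = - \frac{2175112}{153}$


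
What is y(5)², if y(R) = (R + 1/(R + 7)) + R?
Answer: 14641/144 ≈ 101.67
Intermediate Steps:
y(R) = 1/(7 + R) + 2*R (y(R) = (R + 1/(7 + R)) + R = 1/(7 + R) + 2*R)
y(5)² = ((1 + 2*5² + 14*5)/(7 + 5))² = ((1 + 2*25 + 70)/12)² = ((1 + 50 + 70)/12)² = ((1/12)*121)² = (121/12)² = 14641/144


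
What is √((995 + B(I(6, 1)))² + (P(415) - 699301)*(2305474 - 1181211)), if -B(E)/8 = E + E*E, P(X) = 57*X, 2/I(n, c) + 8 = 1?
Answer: I*√1823806336296873/49 ≈ 8.7155e+5*I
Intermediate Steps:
I(n, c) = -2/7 (I(n, c) = 2/(-8 + 1) = 2/(-7) = 2*(-⅐) = -2/7)
B(E) = -8*E - 8*E² (B(E) = -8*(E + E*E) = -8*(E + E²) = -8*E - 8*E²)
√((995 + B(I(6, 1)))² + (P(415) - 699301)*(2305474 - 1181211)) = √((995 - 8*(-2/7)*(1 - 2/7))² + (57*415 - 699301)*(2305474 - 1181211)) = √((995 - 8*(-2/7)*5/7)² + (23655 - 699301)*1124263) = √((995 + 80/49)² - 675646*1124263) = √((48835/49)² - 759603798898) = √(2384857225/2401 - 759603798898) = √(-1823806336296873/2401) = I*√1823806336296873/49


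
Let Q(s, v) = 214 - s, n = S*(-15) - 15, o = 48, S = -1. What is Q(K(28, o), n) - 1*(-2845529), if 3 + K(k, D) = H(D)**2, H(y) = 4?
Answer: 2845730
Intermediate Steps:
n = 0 (n = -1*(-15) - 15 = 15 - 15 = 0)
K(k, D) = 13 (K(k, D) = -3 + 4**2 = -3 + 16 = 13)
Q(K(28, o), n) - 1*(-2845529) = (214 - 1*13) - 1*(-2845529) = (214 - 13) + 2845529 = 201 + 2845529 = 2845730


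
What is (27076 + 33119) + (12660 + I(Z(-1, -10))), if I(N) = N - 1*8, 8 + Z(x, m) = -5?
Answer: 72834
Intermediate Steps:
Z(x, m) = -13 (Z(x, m) = -8 - 5 = -13)
I(N) = -8 + N (I(N) = N - 8 = -8 + N)
(27076 + 33119) + (12660 + I(Z(-1, -10))) = (27076 + 33119) + (12660 + (-8 - 13)) = 60195 + (12660 - 21) = 60195 + 12639 = 72834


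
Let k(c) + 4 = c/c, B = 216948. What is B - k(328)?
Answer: 216951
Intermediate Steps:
k(c) = -3 (k(c) = -4 + c/c = -4 + 1 = -3)
B - k(328) = 216948 - 1*(-3) = 216948 + 3 = 216951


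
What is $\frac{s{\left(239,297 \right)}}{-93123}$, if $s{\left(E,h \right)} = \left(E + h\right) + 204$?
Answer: $- \frac{740}{93123} \approx -0.0079465$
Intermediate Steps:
$s{\left(E,h \right)} = 204 + E + h$
$\frac{s{\left(239,297 \right)}}{-93123} = \frac{204 + 239 + 297}{-93123} = 740 \left(- \frac{1}{93123}\right) = - \frac{740}{93123}$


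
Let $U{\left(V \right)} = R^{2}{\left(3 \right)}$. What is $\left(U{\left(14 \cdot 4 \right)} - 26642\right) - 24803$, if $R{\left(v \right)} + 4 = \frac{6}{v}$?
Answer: $-51441$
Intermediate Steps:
$R{\left(v \right)} = -4 + \frac{6}{v}$
$U{\left(V \right)} = 4$ ($U{\left(V \right)} = \left(-4 + \frac{6}{3}\right)^{2} = \left(-4 + 6 \cdot \frac{1}{3}\right)^{2} = \left(-4 + 2\right)^{2} = \left(-2\right)^{2} = 4$)
$\left(U{\left(14 \cdot 4 \right)} - 26642\right) - 24803 = \left(4 - 26642\right) - 24803 = -26638 - 24803 = -51441$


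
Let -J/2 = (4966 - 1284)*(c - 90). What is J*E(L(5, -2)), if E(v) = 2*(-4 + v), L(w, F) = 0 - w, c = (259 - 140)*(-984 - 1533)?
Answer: -39714302376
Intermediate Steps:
c = -299523 (c = 119*(-2517) = -299523)
L(w, F) = -w
E(v) = -8 + 2*v
J = 2206350132 (J = -2*(4966 - 1284)*(-299523 - 90) = -7364*(-299613) = -2*(-1103175066) = 2206350132)
J*E(L(5, -2)) = 2206350132*(-8 + 2*(-1*5)) = 2206350132*(-8 + 2*(-5)) = 2206350132*(-8 - 10) = 2206350132*(-18) = -39714302376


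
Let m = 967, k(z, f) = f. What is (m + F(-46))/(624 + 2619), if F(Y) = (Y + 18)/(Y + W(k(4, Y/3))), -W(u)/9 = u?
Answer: 22234/74589 ≈ 0.29809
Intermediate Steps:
W(u) = -9*u
F(Y) = -(18 + Y)/(2*Y) (F(Y) = (Y + 18)/(Y - 9*Y/3) = (18 + Y)/(Y - 9*Y/3) = (18 + Y)/(Y - 3*Y) = (18 + Y)/((-2*Y)) = (18 + Y)*(-1/(2*Y)) = -(18 + Y)/(2*Y))
(m + F(-46))/(624 + 2619) = (967 + (1/2)*(-18 - 1*(-46))/(-46))/(624 + 2619) = (967 + (1/2)*(-1/46)*(-18 + 46))/3243 = (967 + (1/2)*(-1/46)*28)*(1/3243) = (967 - 7/23)*(1/3243) = (22234/23)*(1/3243) = 22234/74589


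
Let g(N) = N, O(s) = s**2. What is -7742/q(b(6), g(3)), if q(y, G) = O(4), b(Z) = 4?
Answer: -3871/8 ≈ -483.88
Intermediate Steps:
q(y, G) = 16 (q(y, G) = 4**2 = 16)
-7742/q(b(6), g(3)) = -7742/16 = -7742*1/16 = -3871/8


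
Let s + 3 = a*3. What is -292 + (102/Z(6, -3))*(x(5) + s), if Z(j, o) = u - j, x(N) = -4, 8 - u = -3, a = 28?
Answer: 6394/5 ≈ 1278.8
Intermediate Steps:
u = 11 (u = 8 - 1*(-3) = 8 + 3 = 11)
Z(j, o) = 11 - j
s = 81 (s = -3 + 28*3 = -3 + 84 = 81)
-292 + (102/Z(6, -3))*(x(5) + s) = -292 + (102/(11 - 1*6))*(-4 + 81) = -292 + (102/(11 - 6))*77 = -292 + (102/5)*77 = -292 + 7854/5 = 6394/5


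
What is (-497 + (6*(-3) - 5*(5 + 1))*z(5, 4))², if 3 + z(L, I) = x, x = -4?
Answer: 25921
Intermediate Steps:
z(L, I) = -7 (z(L, I) = -3 - 4 = -7)
(-497 + (6*(-3) - 5*(5 + 1))*z(5, 4))² = (-497 + (6*(-3) - 5*(5 + 1))*(-7))² = (-497 + (-18 - 5*6)*(-7))² = (-497 + (-18 - 30)*(-7))² = (-497 - 48*(-7))² = (-497 + 336)² = (-161)² = 25921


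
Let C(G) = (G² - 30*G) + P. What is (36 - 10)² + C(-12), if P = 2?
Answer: 1182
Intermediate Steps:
C(G) = 2 + G² - 30*G (C(G) = (G² - 30*G) + 2 = 2 + G² - 30*G)
(36 - 10)² + C(-12) = (36 - 10)² + (2 + (-12)² - 30*(-12)) = 26² + (2 + 144 + 360) = 676 + 506 = 1182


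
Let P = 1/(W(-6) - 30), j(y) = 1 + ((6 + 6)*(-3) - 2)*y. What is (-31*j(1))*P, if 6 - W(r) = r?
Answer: -1147/18 ≈ -63.722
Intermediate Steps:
W(r) = 6 - r
j(y) = 1 - 38*y (j(y) = 1 + (12*(-3) - 2)*y = 1 + (-36 - 2)*y = 1 - 38*y)
P = -1/18 (P = 1/((6 - 1*(-6)) - 30) = 1/((6 + 6) - 30) = 1/(12 - 30) = 1/(-18) = -1/18 ≈ -0.055556)
(-31*j(1))*P = -31*(1 - 38*1)*(-1/18) = -31*(1 - 38)*(-1/18) = -31*(-37)*(-1/18) = 1147*(-1/18) = -1147/18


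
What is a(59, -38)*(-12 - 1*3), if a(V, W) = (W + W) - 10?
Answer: 1290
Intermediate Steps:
a(V, W) = -10 + 2*W (a(V, W) = 2*W - 10 = -10 + 2*W)
a(59, -38)*(-12 - 1*3) = (-10 + 2*(-38))*(-12 - 1*3) = (-10 - 76)*(-12 - 3) = -86*(-15) = 1290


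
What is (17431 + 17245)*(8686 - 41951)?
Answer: -1153497140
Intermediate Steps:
(17431 + 17245)*(8686 - 41951) = 34676*(-33265) = -1153497140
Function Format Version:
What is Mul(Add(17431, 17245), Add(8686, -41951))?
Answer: -1153497140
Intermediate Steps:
Mul(Add(17431, 17245), Add(8686, -41951)) = Mul(34676, -33265) = -1153497140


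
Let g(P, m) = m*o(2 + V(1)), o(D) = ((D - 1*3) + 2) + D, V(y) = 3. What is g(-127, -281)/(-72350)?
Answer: 2529/72350 ≈ 0.034955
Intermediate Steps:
o(D) = -1 + 2*D (o(D) = ((D - 3) + 2) + D = ((-3 + D) + 2) + D = (-1 + D) + D = -1 + 2*D)
g(P, m) = 9*m (g(P, m) = m*(-1 + 2*(2 + 3)) = m*(-1 + 2*5) = m*(-1 + 10) = m*9 = 9*m)
g(-127, -281)/(-72350) = (9*(-281))/(-72350) = -2529*(-1/72350) = 2529/72350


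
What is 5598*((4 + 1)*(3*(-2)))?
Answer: -167940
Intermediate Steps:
5598*((4 + 1)*(3*(-2))) = 5598*(5*(-6)) = 5598*(-30) = -167940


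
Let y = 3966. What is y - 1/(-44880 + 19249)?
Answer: 101652547/25631 ≈ 3966.0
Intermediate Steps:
y - 1/(-44880 + 19249) = 3966 - 1/(-44880 + 19249) = 3966 - 1/(-25631) = 3966 - 1*(-1/25631) = 3966 + 1/25631 = 101652547/25631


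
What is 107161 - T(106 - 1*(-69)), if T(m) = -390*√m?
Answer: 107161 + 1950*√7 ≈ 1.1232e+5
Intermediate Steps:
107161 - T(106 - 1*(-69)) = 107161 - (-390)*√(106 - 1*(-69)) = 107161 - (-390)*√(106 + 69) = 107161 - (-390)*√175 = 107161 - (-390)*5*√7 = 107161 - (-1950)*√7 = 107161 + 1950*√7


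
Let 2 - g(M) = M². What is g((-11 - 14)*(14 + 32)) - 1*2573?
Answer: -1325071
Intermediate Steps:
g(M) = 2 - M²
g((-11 - 14)*(14 + 32)) - 1*2573 = (2 - ((-11 - 14)*(14 + 32))²) - 1*2573 = (2 - (-25*46)²) - 2573 = (2 - 1*(-1150)²) - 2573 = (2 - 1*1322500) - 2573 = (2 - 1322500) - 2573 = -1322498 - 2573 = -1325071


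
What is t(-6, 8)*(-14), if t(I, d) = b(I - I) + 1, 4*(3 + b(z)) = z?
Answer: 28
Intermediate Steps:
b(z) = -3 + z/4
t(I, d) = -2 (t(I, d) = (-3 + (I - I)/4) + 1 = (-3 + (1/4)*0) + 1 = (-3 + 0) + 1 = -3 + 1 = -2)
t(-6, 8)*(-14) = -2*(-14) = 28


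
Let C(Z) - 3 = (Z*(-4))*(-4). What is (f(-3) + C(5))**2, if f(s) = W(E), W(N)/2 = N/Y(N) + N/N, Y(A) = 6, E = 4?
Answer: 67081/9 ≈ 7453.4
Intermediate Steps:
C(Z) = 3 + 16*Z (C(Z) = 3 + (Z*(-4))*(-4) = 3 - 4*Z*(-4) = 3 + 16*Z)
W(N) = 2 + N/3 (W(N) = 2*(N/6 + N/N) = 2*(N*(1/6) + 1) = 2*(N/6 + 1) = 2*(1 + N/6) = 2 + N/3)
f(s) = 10/3 (f(s) = 2 + (1/3)*4 = 2 + 4/3 = 10/3)
(f(-3) + C(5))**2 = (10/3 + (3 + 16*5))**2 = (10/3 + (3 + 80))**2 = (10/3 + 83)**2 = (259/3)**2 = 67081/9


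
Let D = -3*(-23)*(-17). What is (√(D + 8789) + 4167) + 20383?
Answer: 24550 + 8*√119 ≈ 24637.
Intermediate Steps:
D = -1173 (D = 69*(-17) = -1173)
(√(D + 8789) + 4167) + 20383 = (√(-1173 + 8789) + 4167) + 20383 = (√7616 + 4167) + 20383 = (8*√119 + 4167) + 20383 = (4167 + 8*√119) + 20383 = 24550 + 8*√119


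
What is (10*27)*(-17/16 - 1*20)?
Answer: -45495/8 ≈ -5686.9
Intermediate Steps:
(10*27)*(-17/16 - 1*20) = 270*(-17*1/16 - 20) = 270*(-17/16 - 20) = 270*(-337/16) = -45495/8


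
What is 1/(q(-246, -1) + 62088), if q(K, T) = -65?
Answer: 1/62023 ≈ 1.6123e-5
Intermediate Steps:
1/(q(-246, -1) + 62088) = 1/(-65 + 62088) = 1/62023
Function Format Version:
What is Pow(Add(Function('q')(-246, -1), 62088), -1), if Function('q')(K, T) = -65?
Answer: Rational(1, 62023) ≈ 1.6123e-5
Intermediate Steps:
Pow(Add(Function('q')(-246, -1), 62088), -1) = Pow(Add(-65, 62088), -1) = Pow(62023, -1) = Rational(1, 62023)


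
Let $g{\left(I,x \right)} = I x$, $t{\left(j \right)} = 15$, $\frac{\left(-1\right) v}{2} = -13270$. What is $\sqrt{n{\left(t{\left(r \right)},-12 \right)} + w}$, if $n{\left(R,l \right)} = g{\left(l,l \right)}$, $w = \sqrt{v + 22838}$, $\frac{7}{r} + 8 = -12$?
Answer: $\sqrt{144 + \sqrt{49378}} \approx 19.137$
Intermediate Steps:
$v = 26540$ ($v = \left(-2\right) \left(-13270\right) = 26540$)
$r = - \frac{7}{20}$ ($r = \frac{7}{-8 - 12} = \frac{7}{-20} = 7 \left(- \frac{1}{20}\right) = - \frac{7}{20} \approx -0.35$)
$w = \sqrt{49378}$ ($w = \sqrt{26540 + 22838} = \sqrt{49378} \approx 222.21$)
$n{\left(R,l \right)} = l^{2}$ ($n{\left(R,l \right)} = l l = l^{2}$)
$\sqrt{n{\left(t{\left(r \right)},-12 \right)} + w} = \sqrt{\left(-12\right)^{2} + \sqrt{49378}} = \sqrt{144 + \sqrt{49378}}$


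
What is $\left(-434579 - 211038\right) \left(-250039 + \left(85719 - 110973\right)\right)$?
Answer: $177733840781$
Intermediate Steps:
$\left(-434579 - 211038\right) \left(-250039 + \left(85719 - 110973\right)\right) = - 645617 \left(-250039 + \left(85719 - 110973\right)\right) = - 645617 \left(-250039 - 25254\right) = \left(-645617\right) \left(-275293\right) = 177733840781$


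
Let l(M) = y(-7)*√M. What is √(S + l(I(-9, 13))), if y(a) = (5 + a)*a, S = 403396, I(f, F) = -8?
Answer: 2*√(100849 + 7*I*√2) ≈ 635.13 + 0.031173*I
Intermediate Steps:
y(a) = a*(5 + a)
l(M) = 14*√M (l(M) = (-7*(5 - 7))*√M = (-7*(-2))*√M = 14*√M)
√(S + l(I(-9, 13))) = √(403396 + 14*√(-8)) = √(403396 + 14*(2*I*√2)) = √(403396 + 28*I*√2)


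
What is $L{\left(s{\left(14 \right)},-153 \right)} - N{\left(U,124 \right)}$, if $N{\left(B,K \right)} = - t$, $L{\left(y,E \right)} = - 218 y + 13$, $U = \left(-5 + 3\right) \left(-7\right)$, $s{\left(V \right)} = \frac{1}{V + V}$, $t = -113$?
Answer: $- \frac{1509}{14} \approx -107.79$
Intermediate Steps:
$s{\left(V \right)} = \frac{1}{2 V}$
$U = 14$ ($U = \left(-2\right) \left(-7\right) = 14$)
$L{\left(y,E \right)} = 13 - 218 y$
$N{\left(B,K \right)} = 113$ ($N{\left(B,K \right)} = \left(-1\right) \left(-113\right) = 113$)
$L{\left(s{\left(14 \right)},-153 \right)} - N{\left(U,124 \right)} = \left(13 - 218 \frac{1}{2 \cdot 14}\right) - 113 = \left(13 - 218 \cdot \frac{1}{2} \cdot \frac{1}{14}\right) - 113 = \left(13 - \frac{109}{14}\right) - 113 = \frac{73}{14} - 113 = - \frac{1509}{14}$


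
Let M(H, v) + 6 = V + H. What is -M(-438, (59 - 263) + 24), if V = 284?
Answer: 160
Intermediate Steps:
M(H, v) = 278 + H (M(H, v) = -6 + (284 + H) = 278 + H)
-M(-438, (59 - 263) + 24) = -(278 - 438) = -1*(-160) = 160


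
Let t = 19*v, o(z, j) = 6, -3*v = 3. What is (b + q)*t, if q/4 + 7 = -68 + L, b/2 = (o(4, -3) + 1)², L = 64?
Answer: -1026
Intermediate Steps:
v = -1 (v = -⅓*3 = -1)
b = 98 (b = 2*(6 + 1)² = 2*7² = 2*49 = 98)
q = -44 (q = -28 + 4*(-68 + 64) = -28 + 4*(-4) = -28 - 16 = -44)
t = -19 (t = 19*(-1) = -19)
(b + q)*t = (98 - 44)*(-19) = 54*(-19) = -1026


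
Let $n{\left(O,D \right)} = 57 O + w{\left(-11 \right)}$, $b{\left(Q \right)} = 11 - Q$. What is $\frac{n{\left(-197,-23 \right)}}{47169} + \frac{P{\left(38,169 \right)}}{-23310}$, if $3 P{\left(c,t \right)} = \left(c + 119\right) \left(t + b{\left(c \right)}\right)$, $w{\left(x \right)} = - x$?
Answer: $- \frac{34001119}{61083855} \approx -0.55663$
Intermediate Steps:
$P{\left(c,t \right)} = \frac{\left(119 + c\right) \left(11 + t - c\right)}{3}$ ($P{\left(c,t \right)} = \frac{\left(c + 119\right) \left(t - \left(-11 + c\right)\right)}{3} = \frac{\left(119 + c\right) \left(11 + t - c\right)}{3}$)
$n{\left(O,D \right)} = 11 + 57 O$ ($n{\left(O,D \right)} = 57 O - -11 = 57 O + 11 = 11 + 57 O$)
$\frac{n{\left(-197,-23 \right)}}{47169} + \frac{P{\left(38,169 \right)}}{-23310} = \frac{11 + 57 \left(-197\right)}{47169} + \frac{\frac{1309}{3} - 1368 - \frac{38^{2}}{3} + \frac{119}{3} \cdot 169 + \frac{1}{3} \cdot 38 \cdot 169}{-23310} = \left(11 - 11229\right) \frac{1}{47169} + \left(\frac{1309}{3} - 1368 - \frac{1444}{3} + \frac{20111}{3} + \frac{6422}{3}\right) \left(- \frac{1}{23310}\right) = \left(-11218\right) \frac{1}{47169} + \left(\frac{1309}{3} - 1368 - \frac{1444}{3} + \frac{20111}{3} + \frac{6422}{3}\right) \left(- \frac{1}{23310}\right) = - \frac{11218}{47169} + \frac{22294}{3} \left(- \frac{1}{23310}\right) = - \frac{11218}{47169} - \frac{11147}{34965} = - \frac{34001119}{61083855}$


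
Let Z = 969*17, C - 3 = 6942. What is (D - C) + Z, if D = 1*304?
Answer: 9832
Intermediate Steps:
C = 6945 (C = 3 + 6942 = 6945)
Z = 16473
D = 304
(D - C) + Z = (304 - 1*6945) + 16473 = (304 - 6945) + 16473 = -6641 + 16473 = 9832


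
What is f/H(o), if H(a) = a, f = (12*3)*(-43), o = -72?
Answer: 43/2 ≈ 21.500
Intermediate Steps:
f = -1548 (f = 36*(-43) = -1548)
f/H(o) = -1548/(-72) = -1548*(-1/72) = 43/2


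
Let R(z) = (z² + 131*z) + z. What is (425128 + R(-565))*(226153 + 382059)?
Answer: 407363975876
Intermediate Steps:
R(z) = z² + 132*z
(425128 + R(-565))*(226153 + 382059) = (425128 - 565*(132 - 565))*(226153 + 382059) = (425128 - 565*(-433))*608212 = (425128 + 244645)*608212 = 669773*608212 = 407363975876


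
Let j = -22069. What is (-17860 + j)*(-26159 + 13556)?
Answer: 503225187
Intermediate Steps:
(-17860 + j)*(-26159 + 13556) = (-17860 - 22069)*(-26159 + 13556) = -39929*(-12603) = 503225187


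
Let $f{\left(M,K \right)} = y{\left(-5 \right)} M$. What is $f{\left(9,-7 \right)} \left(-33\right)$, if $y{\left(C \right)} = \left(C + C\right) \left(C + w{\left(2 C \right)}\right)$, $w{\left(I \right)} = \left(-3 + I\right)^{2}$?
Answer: $487080$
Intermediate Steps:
$y{\left(C \right)} = 2 C \left(C + \left(-3 + 2 C\right)^{2}\right)$ ($y{\left(C \right)} = \left(C + C\right) \left(C + \left(-3 + 2 C\right)^{2}\right) = 2 C \left(C + \left(-3 + 2 C\right)^{2}\right)$)
$f{\left(M,K \right)} = - 1640 M$ ($f{\left(M,K \right)} = 2 \left(-5\right) \left(-5 + \left(-3 + 2 \left(-5\right)\right)^{2}\right) M = 2 \left(-5\right) \left(-5 + \left(-3 - 10\right)^{2}\right) M = 2 \left(-5\right) \left(-5 + \left(-13\right)^{2}\right) M = 2 \left(-5\right) \left(-5 + 169\right) M = 2 \left(-5\right) 164 M = - 1640 M$)
$f{\left(9,-7 \right)} \left(-33\right) = \left(-1640\right) 9 \left(-33\right) = \left(-14760\right) \left(-33\right) = 487080$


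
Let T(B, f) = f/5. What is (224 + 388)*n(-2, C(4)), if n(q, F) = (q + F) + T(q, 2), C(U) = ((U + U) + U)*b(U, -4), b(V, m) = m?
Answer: -151776/5 ≈ -30355.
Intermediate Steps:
T(B, f) = f/5 (T(B, f) = f*(⅕) = f/5)
C(U) = -12*U (C(U) = ((U + U) + U)*(-4) = (2*U + U)*(-4) = (3*U)*(-4) = -12*U)
n(q, F) = ⅖ + F + q (n(q, F) = (q + F) + (⅕)*2 = (F + q) + ⅖ = ⅖ + F + q)
(224 + 388)*n(-2, C(4)) = (224 + 388)*(⅖ - 12*4 - 2) = 612*(⅖ - 48 - 2) = 612*(-248/5) = -151776/5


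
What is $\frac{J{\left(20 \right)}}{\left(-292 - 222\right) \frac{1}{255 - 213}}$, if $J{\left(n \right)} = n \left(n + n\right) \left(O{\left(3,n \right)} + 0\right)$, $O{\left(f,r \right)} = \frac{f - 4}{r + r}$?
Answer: $\frac{420}{257} \approx 1.6342$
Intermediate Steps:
$O{\left(f,r \right)} = \frac{-4 + f}{2 r}$
$J{\left(n \right)} = - n$ ($J{\left(n \right)} = n \left(n + n\right) \left(\frac{-4 + 3}{2 n} + 0\right) = n 2 n \left(\frac{1}{2} \frac{1}{n} \left(-1\right) + 0\right) = 2 n^{2} \left(- \frac{1}{2 n} + 0\right) = 2 n^{2} \left(- \frac{1}{2 n}\right) = - n$)
$\frac{J{\left(20 \right)}}{\left(-292 - 222\right) \frac{1}{255 - 213}} = \frac{\left(-1\right) 20}{\left(-292 - 222\right) \frac{1}{255 - 213}} = - \frac{20}{\left(-514\right) \frac{1}{42}} = - \frac{20}{- \frac{257}{21}} = \left(-20\right) \left(- \frac{21}{257}\right) = \frac{420}{257}$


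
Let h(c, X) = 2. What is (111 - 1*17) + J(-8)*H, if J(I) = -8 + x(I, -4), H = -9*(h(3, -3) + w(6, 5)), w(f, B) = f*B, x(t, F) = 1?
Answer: 2110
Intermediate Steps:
w(f, B) = B*f
H = -288 (H = -9*(2 + 5*6) = -9*(2 + 30) = -9*32 = -288)
J(I) = -7 (J(I) = -8 + 1 = -7)
(111 - 1*17) + J(-8)*H = (111 - 1*17) - 7*(-288) = (111 - 17) + 2016 = 94 + 2016 = 2110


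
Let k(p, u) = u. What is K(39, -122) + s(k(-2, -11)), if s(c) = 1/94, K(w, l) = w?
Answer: 3667/94 ≈ 39.011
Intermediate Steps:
s(c) = 1/94
K(39, -122) + s(k(-2, -11)) = 39 + 1/94 = 3667/94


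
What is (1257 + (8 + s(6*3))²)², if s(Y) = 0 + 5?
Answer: 2033476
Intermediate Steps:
s(Y) = 5
(1257 + (8 + s(6*3))²)² = (1257 + (8 + 5)²)² = (1257 + 13²)² = (1257 + 169)² = 1426² = 2033476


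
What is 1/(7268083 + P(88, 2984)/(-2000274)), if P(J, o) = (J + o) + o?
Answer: 1000137/7269078724343 ≈ 1.3759e-7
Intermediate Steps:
P(J, o) = J + 2*o
1/(7268083 + P(88, 2984)/(-2000274)) = 1/(7268083 + (88 + 2*2984)/(-2000274)) = 1/(7268083 + (88 + 5968)*(-1/2000274)) = 1/(7268083 + 6056*(-1/2000274)) = 1/(7268083 - 3028/1000137) = 1/(7269078724343/1000137) = 1000137/7269078724343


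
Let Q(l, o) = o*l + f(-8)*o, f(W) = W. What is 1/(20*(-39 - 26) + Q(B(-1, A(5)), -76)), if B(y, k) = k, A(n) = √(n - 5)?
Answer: -1/692 ≈ -0.0014451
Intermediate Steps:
A(n) = √(-5 + n)
Q(l, o) = -8*o + l*o (Q(l, o) = o*l - 8*o = l*o - 8*o = -8*o + l*o)
1/(20*(-39 - 26) + Q(B(-1, A(5)), -76)) = 1/(20*(-39 - 26) - 76*(-8 + √(-5 + 5))) = 1/(20*(-65) - 76*(-8 + √0)) = 1/(-1300 - 76*(-8 + 0)) = 1/(-1300 - 76*(-8)) = 1/(-1300 + 608) = 1/(-692) = -1/692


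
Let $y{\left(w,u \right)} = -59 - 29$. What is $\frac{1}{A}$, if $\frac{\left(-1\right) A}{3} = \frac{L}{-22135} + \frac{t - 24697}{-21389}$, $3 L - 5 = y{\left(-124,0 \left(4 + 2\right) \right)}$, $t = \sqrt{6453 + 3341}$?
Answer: $- \frac{388646587491009790}{1347698487589401167} - \frac{31439149423575 \sqrt{9794}}{2695396975178802334} \approx -0.28953$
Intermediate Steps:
$t = \sqrt{9794} \approx 98.965$
$y{\left(w,u \right)} = -88$
$L = - \frac{83}{3}$ ($L = \frac{5}{3} + \frac{1}{3} \left(-88\right) = \frac{5}{3} - \frac{88}{3} = - \frac{83}{3} \approx -27.667$)
$A = - \frac{1641779572}{473445515} + \frac{3 \sqrt{9794}}{21389}$ ($A = - 3 \left(- \frac{83}{3 \left(-22135\right)} + \frac{\sqrt{9794} - 24697}{-21389}\right) = - 3 \left(\left(- \frac{83}{3}\right) \left(- \frac{1}{22135}\right) + \left(-24697 + \sqrt{9794}\right) \left(- \frac{1}{21389}\right)\right) = - 3 \left(\frac{83}{66405} + \left(\frac{24697}{21389} - \frac{\sqrt{9794}}{21389}\right)\right) = - 3 \left(\frac{1641779572}{1420336545} - \frac{\sqrt{9794}}{21389}\right) = - \frac{1641779572}{473445515} + \frac{3 \sqrt{9794}}{21389} \approx -3.4538$)
$\frac{1}{A} = \frac{1}{- \frac{1641779572}{473445515} + \frac{3 \sqrt{9794}}{21389}}$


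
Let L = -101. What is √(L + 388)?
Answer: √287 ≈ 16.941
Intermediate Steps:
√(L + 388) = √(-101 + 388) = √287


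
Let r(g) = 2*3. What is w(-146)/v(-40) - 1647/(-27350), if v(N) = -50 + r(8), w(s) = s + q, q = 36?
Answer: 35011/13675 ≈ 2.5602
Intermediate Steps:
r(g) = 6
w(s) = 36 + s (w(s) = s + 36 = 36 + s)
v(N) = -44 (v(N) = -50 + 6 = -44)
w(-146)/v(-40) - 1647/(-27350) = (36 - 146)/(-44) - 1647/(-27350) = -110*(-1/44) - 1647*(-1/27350) = 5/2 + 1647/27350 = 35011/13675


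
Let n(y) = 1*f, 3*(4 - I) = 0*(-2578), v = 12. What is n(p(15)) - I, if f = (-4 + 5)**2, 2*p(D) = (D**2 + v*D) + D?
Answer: -3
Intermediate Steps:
I = 4 (I = 4 - 0*(-2578) = 4 - 1/3*0 = 4 + 0 = 4)
p(D) = D**2/2 + 13*D/2 (p(D) = ((D**2 + 12*D) + D)/2 = (D**2 + 13*D)/2 = D**2/2 + 13*D/2)
f = 1 (f = 1**2 = 1)
n(y) = 1 (n(y) = 1*1 = 1)
n(p(15)) - I = 1 - 1*4 = 1 - 4 = -3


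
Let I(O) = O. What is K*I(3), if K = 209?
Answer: 627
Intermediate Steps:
K*I(3) = 209*3 = 627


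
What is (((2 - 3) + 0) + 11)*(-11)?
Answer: -110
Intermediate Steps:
(((2 - 3) + 0) + 11)*(-11) = ((-1 + 0) + 11)*(-11) = (-1 + 11)*(-11) = 10*(-11) = -110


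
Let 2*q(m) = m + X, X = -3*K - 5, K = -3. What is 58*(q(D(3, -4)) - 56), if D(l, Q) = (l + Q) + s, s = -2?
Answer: -3219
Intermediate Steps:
X = 4 (X = -3*(-3) - 5 = 9 - 5 = 4)
D(l, Q) = -2 + Q + l (D(l, Q) = (l + Q) - 2 = (Q + l) - 2 = -2 + Q + l)
q(m) = 2 + m/2 (q(m) = (m + 4)/2 = (4 + m)/2 = 2 + m/2)
58*(q(D(3, -4)) - 56) = 58*((2 + (-2 - 4 + 3)/2) - 56) = 58*((2 + (½)*(-3)) - 56) = 58*((2 - 3/2) - 56) = 58*(½ - 56) = 58*(-111/2) = -3219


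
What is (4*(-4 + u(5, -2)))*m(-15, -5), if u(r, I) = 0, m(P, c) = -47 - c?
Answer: 672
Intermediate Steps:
(4*(-4 + u(5, -2)))*m(-15, -5) = (4*(-4 + 0))*(-47 - 1*(-5)) = (4*(-4))*(-47 + 5) = -16*(-42) = 672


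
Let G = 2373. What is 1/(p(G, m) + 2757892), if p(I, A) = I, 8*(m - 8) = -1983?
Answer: 1/2760265 ≈ 3.6228e-7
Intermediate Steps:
m = -1919/8 (m = 8 + (⅛)*(-1983) = 8 - 1983/8 = -1919/8 ≈ -239.88)
1/(p(G, m) + 2757892) = 1/(2373 + 2757892) = 1/2760265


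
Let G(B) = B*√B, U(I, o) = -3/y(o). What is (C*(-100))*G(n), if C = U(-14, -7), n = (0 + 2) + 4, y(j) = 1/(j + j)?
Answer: -25200*√6 ≈ -61727.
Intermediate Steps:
y(j) = 1/(2*j)
U(I, o) = -6*o (U(I, o) = -3*2*o = -6*o)
n = 6 (n = 2 + 4 = 6)
G(B) = B^(3/2)
C = 42 (C = -6*(-7) = 42)
(C*(-100))*G(n) = (42*(-100))*6^(3/2) = -25200*√6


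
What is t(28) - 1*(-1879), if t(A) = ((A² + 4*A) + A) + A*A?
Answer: 3587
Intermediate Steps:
t(A) = 2*A² + 5*A (t(A) = (A² + 5*A) + A² = 2*A² + 5*A)
t(28) - 1*(-1879) = 28*(5 + 2*28) - 1*(-1879) = 28*(5 + 56) + 1879 = 28*61 + 1879 = 1708 + 1879 = 3587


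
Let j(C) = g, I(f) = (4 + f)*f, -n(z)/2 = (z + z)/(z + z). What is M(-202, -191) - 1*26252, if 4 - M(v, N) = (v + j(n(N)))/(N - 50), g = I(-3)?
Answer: -6325973/241 ≈ -26249.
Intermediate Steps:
n(z) = -2 (n(z) = -2*(z + z)/(z + z) = -2*2*z/(2*z) = -2*2*z*1/(2*z) = -2*1 = -2)
I(f) = f*(4 + f)
g = -3 (g = -3*(4 - 3) = -3*1 = -3)
j(C) = -3
M(v, N) = 4 - (-3 + v)/(-50 + N) (M(v, N) = 4 - (v - 3)/(N - 50) = 4 - (-3 + v)/(-50 + N))
M(-202, -191) - 1*26252 = (-197 - 1*(-202) + 4*(-191))/(-50 - 191) - 1*26252 = (-197 + 202 - 764)/(-241) - 26252 = -1/241*(-759) - 26252 = 759/241 - 26252 = -6325973/241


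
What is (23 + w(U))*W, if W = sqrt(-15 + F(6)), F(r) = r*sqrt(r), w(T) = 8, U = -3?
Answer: 31*sqrt(-15 + 6*sqrt(6)) ≈ 17.066*I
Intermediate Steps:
F(r) = r**(3/2)
W = sqrt(-15 + 6*sqrt(6)) (W = sqrt(-15 + 6**(3/2)) = sqrt(-15 + 6*sqrt(6)) ≈ 0.55051*I)
(23 + w(U))*W = (23 + 8)*sqrt(-15 + 6*sqrt(6)) = 31*sqrt(-15 + 6*sqrt(6))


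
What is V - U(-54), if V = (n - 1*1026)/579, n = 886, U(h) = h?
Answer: 31126/579 ≈ 53.758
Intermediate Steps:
V = -140/579 (V = (886 - 1*1026)/579 = (886 - 1026)*(1/579) = -140*1/579 = -140/579 ≈ -0.24180)
V - U(-54) = -140/579 - 1*(-54) = -140/579 + 54 = 31126/579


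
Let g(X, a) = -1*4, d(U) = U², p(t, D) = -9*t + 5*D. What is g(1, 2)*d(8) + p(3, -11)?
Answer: -338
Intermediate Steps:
g(X, a) = -4
g(1, 2)*d(8) + p(3, -11) = -4*8² + (-9*3 + 5*(-11)) = -4*64 + (-27 - 55) = -256 - 82 = -338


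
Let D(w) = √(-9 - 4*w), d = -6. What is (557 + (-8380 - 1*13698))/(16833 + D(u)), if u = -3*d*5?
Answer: -120754331/94450086 + 21521*I*√41/94450086 ≈ -1.2785 + 0.001459*I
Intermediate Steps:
u = 90 (u = -3*(-6)*5 = 18*5 = 90)
(557 + (-8380 - 1*13698))/(16833 + D(u)) = (557 + (-8380 - 1*13698))/(16833 + √(-9 - 4*90)) = (557 + (-8380 - 13698))/(16833 + √(-9 - 360)) = (557 - 22078)/(16833 + √(-369)) = -21521/(16833 + 3*I*√41)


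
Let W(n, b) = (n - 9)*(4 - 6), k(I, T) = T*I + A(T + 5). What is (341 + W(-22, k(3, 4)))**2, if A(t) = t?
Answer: 162409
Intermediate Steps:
k(I, T) = 5 + T + I*T (k(I, T) = T*I + (T + 5) = I*T + (5 + T) = 5 + T + I*T)
W(n, b) = 18 - 2*n (W(n, b) = (-9 + n)*(-2) = 18 - 2*n)
(341 + W(-22, k(3, 4)))**2 = (341 + (18 - 2*(-22)))**2 = (341 + (18 + 44))**2 = (341 + 62)**2 = 403**2 = 162409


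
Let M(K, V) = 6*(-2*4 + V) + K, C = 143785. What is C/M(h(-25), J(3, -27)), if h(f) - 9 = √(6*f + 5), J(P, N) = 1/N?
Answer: -456804945/136354 - 11646585*I*√145/136354 ≈ -3350.1 - 1028.5*I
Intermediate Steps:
h(f) = 9 + √(5 + 6*f) (h(f) = 9 + √(6*f + 5) = 9 + √(5 + 6*f))
M(K, V) = -48 + K + 6*V (M(K, V) = 6*(-8 + V) + K = (-48 + 6*V) + K = -48 + K + 6*V)
C/M(h(-25), J(3, -27)) = 143785/(-48 + (9 + √(5 + 6*(-25))) + 6/(-27)) = 143785/(-48 + (9 + √(5 - 150)) + 6*(-1/27)) = 143785/(-48 + (9 + √(-145)) - 2/9) = 143785/(-48 + (9 + I*√145) - 2/9) = 143785/(-353/9 + I*√145)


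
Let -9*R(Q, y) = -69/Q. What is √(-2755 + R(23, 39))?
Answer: 2*I*√6198/3 ≈ 52.485*I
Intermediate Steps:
R(Q, y) = 23/(3*Q) (R(Q, y) = -(-23)/(3*Q) = 23/(3*Q))
√(-2755 + R(23, 39)) = √(-2755 + (23/3)/23) = √(-2755 + (23/3)*(1/23)) = √(-2755 + ⅓) = √(-8264/3) = 2*I*√6198/3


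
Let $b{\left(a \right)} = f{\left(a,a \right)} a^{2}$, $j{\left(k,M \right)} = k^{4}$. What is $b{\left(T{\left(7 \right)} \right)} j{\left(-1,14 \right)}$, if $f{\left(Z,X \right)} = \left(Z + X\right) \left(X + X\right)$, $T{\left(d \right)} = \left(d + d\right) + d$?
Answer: $777924$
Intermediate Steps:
$T{\left(d \right)} = 3 d$ ($T{\left(d \right)} = 2 d + d = 3 d$)
$f{\left(Z,X \right)} = 2 X \left(X + Z\right)$ ($f{\left(Z,X \right)} = \left(X + Z\right) 2 X = 2 X \left(X + Z\right)$)
$b{\left(a \right)} = 4 a^{4}$ ($b{\left(a \right)} = 2 a \left(a + a\right) a^{2} = 2 a 2 a a^{2} = 4 a^{2} a^{2} = 4 a^{4}$)
$b{\left(T{\left(7 \right)} \right)} j{\left(-1,14 \right)} = 4 \left(3 \cdot 7\right)^{4} \left(-1\right)^{4} = 4 \cdot 21^{4} \cdot 1 = 4 \cdot 194481 \cdot 1 = 777924 \cdot 1 = 777924$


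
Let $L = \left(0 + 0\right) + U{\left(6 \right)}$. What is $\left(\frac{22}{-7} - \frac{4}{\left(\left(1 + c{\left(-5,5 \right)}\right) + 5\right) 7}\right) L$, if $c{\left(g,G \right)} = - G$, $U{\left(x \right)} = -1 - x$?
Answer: $26$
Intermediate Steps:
$L = -7$ ($L = \left(0 + 0\right) - 7 = 0 - 7 = -7$)
$\left(\frac{22}{-7} - \frac{4}{\left(\left(1 + c{\left(-5,5 \right)}\right) + 5\right) 7}\right) L = \left(\frac{22}{-7} - \frac{4}{\left(\left(1 - 5\right) + 5\right) 7}\right) \left(-7\right) = \left(22 \left(- \frac{1}{7}\right) - \frac{4}{\left(\left(1 - 5\right) + 5\right) 7}\right) \left(-7\right) = \left(- \frac{22}{7} - \frac{4}{\left(-4 + 5\right) 7}\right) \left(-7\right) = \left(- \frac{22}{7} - \frac{4}{1 \cdot 7}\right) \left(-7\right) = \left(- \frac{22}{7} - \frac{4}{7}\right) \left(-7\right) = \left(- \frac{26}{7}\right) \left(-7\right) = 26$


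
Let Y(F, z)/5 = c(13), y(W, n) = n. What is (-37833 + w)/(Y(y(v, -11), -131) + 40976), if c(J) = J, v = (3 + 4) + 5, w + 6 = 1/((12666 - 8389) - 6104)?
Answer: -6284714/6816537 ≈ -0.92198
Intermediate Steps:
w = -10963/1827 (w = -6 + 1/((12666 - 8389) - 6104) = -6 + 1/(4277 - 6104) = -6 + 1/(-1827) = -6 - 1/1827 = -10963/1827 ≈ -6.0005)
v = 12 (v = 7 + 5 = 12)
Y(F, z) = 65 (Y(F, z) = 5*13 = 65)
(-37833 + w)/(Y(y(v, -11), -131) + 40976) = (-37833 - 10963/1827)/(65 + 40976) = -69131854/1827/41041 = -69131854/1827*1/41041 = -6284714/6816537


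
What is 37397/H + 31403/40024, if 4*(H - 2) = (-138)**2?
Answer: 1646350017/190634312 ≈ 8.6362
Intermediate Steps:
H = 4763 (H = 2 + (1/4)*(-138)**2 = 2 + (1/4)*19044 = 2 + 4761 = 4763)
37397/H + 31403/40024 = 37397/4763 + 31403/40024 = 1646350017/190634312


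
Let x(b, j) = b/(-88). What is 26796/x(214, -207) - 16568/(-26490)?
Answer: -15615286492/1417215 ≈ -11018.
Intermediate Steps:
x(b, j) = -b/88 (x(b, j) = b*(-1/88) = -b/88)
26796/x(214, -207) - 16568/(-26490) = 26796/((-1/88*214)) - 16568/(-26490) = 26796/(-107/44) - 16568*(-1/26490) = 26796*(-44/107) + 8284/13245 = -1179024/107 + 8284/13245 = -15615286492/1417215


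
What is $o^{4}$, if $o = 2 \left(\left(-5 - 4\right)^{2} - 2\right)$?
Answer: $623201296$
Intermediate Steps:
$o = 158$ ($o = 2 \left(\left(-9\right)^{2} - 2\right) = 2 \left(81 - 2\right) = 2 \cdot 79 = 158$)
$o^{4} = 158^{4} = 623201296$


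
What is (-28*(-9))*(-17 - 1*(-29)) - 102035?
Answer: -99011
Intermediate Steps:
(-28*(-9))*(-17 - 1*(-29)) - 102035 = 252*(-17 + 29) - 102035 = 252*12 - 102035 = 3024 - 102035 = -99011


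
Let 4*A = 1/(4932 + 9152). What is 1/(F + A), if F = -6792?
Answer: -56336/382634111 ≈ -0.00014723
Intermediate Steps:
A = 1/56336 (A = 1/(4*(4932 + 9152)) = (1/4)/14084 = (1/4)*(1/14084) = 1/56336 ≈ 1.7751e-5)
1/(F + A) = 1/(-6792 + 1/56336) = 1/(-382634111/56336) = -56336/382634111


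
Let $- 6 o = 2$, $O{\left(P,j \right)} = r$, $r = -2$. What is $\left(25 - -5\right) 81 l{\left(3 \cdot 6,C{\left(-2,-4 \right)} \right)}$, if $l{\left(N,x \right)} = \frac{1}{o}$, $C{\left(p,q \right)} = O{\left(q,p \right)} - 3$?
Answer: $-7290$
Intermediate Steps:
$O{\left(P,j \right)} = -2$
$C{\left(p,q \right)} = -5$ ($C{\left(p,q \right)} = -2 - 3 = -5$)
$o = - \frac{1}{3}$ ($o = \left(- \frac{1}{6}\right) 2 = - \frac{1}{3} \approx -0.33333$)
$l{\left(N,x \right)} = -3$ ($l{\left(N,x \right)} = \frac{1}{- \frac{1}{3}} = -3$)
$\left(25 - -5\right) 81 l{\left(3 \cdot 6,C{\left(-2,-4 \right)} \right)} = \left(25 - -5\right) 81 \left(-3\right) = \left(25 + 5\right) 81 \left(-3\right) = 30 \cdot 81 \left(-3\right) = 2430 \left(-3\right) = -7290$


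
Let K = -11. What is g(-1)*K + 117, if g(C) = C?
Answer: 128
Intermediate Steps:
g(-1)*K + 117 = -1*(-11) + 117 = 11 + 117 = 128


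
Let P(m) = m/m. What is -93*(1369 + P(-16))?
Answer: -127410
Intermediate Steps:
P(m) = 1
-93*(1369 + P(-16)) = -93*(1369 + 1) = -93*1370 = -127410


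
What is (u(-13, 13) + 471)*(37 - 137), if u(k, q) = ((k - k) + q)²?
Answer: -64000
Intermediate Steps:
u(k, q) = q² (u(k, q) = (0 + q)² = q²)
(u(-13, 13) + 471)*(37 - 137) = (13² + 471)*(37 - 137) = (169 + 471)*(-100) = 640*(-100) = -64000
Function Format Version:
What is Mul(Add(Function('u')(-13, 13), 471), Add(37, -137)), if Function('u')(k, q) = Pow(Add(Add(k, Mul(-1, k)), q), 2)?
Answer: -64000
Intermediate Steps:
Function('u')(k, q) = Pow(q, 2) (Function('u')(k, q) = Pow(Add(0, q), 2) = Pow(q, 2))
Mul(Add(Function('u')(-13, 13), 471), Add(37, -137)) = Mul(Add(Pow(13, 2), 471), Add(37, -137)) = Mul(Add(169, 471), -100) = Mul(640, -100) = -64000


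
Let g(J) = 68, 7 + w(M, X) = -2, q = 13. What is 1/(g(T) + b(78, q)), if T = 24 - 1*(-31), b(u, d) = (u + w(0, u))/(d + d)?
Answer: 26/1837 ≈ 0.014154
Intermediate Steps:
w(M, X) = -9 (w(M, X) = -7 - 2 = -9)
b(u, d) = (-9 + u)/(2*d) (b(u, d) = (u - 9)/(d + d) = (-9 + u)/((2*d)) = (-9 + u)*(1/(2*d)) = (-9 + u)/(2*d))
T = 55 (T = 24 + 31 = 55)
1/(g(T) + b(78, q)) = 1/(68 + (½)*(-9 + 78)/13) = 1/(68 + (½)*(1/13)*69) = 1/(68 + 69/26) = 1/(1837/26) = 26/1837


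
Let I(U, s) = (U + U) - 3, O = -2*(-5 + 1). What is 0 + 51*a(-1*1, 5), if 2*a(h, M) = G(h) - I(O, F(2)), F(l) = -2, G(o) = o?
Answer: -357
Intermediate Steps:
O = 8 (O = -2*(-4) = 8)
I(U, s) = -3 + 2*U (I(U, s) = 2*U - 3 = -3 + 2*U)
a(h, M) = -13/2 + h/2 (a(h, M) = (h - (-3 + 2*8))/2 = (h - (-3 + 16))/2 = (h - 1*13)/2 = (h - 13)/2 = (-13 + h)/2 = -13/2 + h/2)
0 + 51*a(-1*1, 5) = 0 + 51*(-13/2 + (-1*1)/2) = 0 + 51*(-13/2 + (½)*(-1)) = 0 + 51*(-13/2 - ½) = 0 + 51*(-7) = 0 - 357 = -357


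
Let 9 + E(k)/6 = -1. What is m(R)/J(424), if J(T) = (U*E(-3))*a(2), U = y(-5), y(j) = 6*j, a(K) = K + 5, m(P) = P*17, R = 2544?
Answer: 1802/525 ≈ 3.4324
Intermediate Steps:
m(P) = 17*P
E(k) = -60 (E(k) = -54 + 6*(-1) = -54 - 6 = -60)
a(K) = 5 + K
U = -30 (U = 6*(-5) = -30)
J(T) = 12600 (J(T) = (-30*(-60))*(5 + 2) = 1800*7 = 12600)
m(R)/J(424) = (17*2544)/12600 = 43248*(1/12600) = 1802/525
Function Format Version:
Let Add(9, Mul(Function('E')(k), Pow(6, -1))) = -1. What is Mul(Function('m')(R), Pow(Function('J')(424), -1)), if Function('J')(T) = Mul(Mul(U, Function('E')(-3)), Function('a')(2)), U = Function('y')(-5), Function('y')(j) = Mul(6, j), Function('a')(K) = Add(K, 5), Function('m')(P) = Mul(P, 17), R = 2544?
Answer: Rational(1802, 525) ≈ 3.4324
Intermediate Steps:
Function('m')(P) = Mul(17, P)
Function('E')(k) = -60 (Function('E')(k) = Add(-54, Mul(6, -1)) = Add(-54, -6) = -60)
Function('a')(K) = Add(5, K)
U = -30 (U = Mul(6, -5) = -30)
Function('J')(T) = 12600 (Function('J')(T) = Mul(Mul(-30, -60), Add(5, 2)) = Mul(1800, 7) = 12600)
Mul(Function('m')(R), Pow(Function('J')(424), -1)) = Mul(Mul(17, 2544), Pow(12600, -1)) = Mul(43248, Rational(1, 12600)) = Rational(1802, 525)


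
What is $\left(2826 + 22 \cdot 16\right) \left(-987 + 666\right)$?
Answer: $-1020138$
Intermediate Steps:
$\left(2826 + 22 \cdot 16\right) \left(-987 + 666\right) = \left(2826 + 352\right) \left(-321\right) = 3178 \left(-321\right) = -1020138$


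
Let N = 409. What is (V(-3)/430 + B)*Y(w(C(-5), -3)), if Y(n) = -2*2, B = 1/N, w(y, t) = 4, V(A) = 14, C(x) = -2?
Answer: -12312/87935 ≈ -0.14001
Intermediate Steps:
B = 1/409 ≈ 0.0024450
Y(n) = -4
(V(-3)/430 + B)*Y(w(C(-5), -3)) = (14/430 + 1/409)*(-4) = (14*(1/430) + 1/409)*(-4) = (7/215 + 1/409)*(-4) = (3078/87935)*(-4) = -12312/87935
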